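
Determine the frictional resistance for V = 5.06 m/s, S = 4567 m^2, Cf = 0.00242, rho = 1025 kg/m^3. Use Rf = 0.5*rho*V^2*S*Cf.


Formula: Rf = 0.5 * rho * V^2 * S * Cf
Step 1 — V^2 = 5.06^2 = 25.6036
Step 2 — 0.5 * rho * V^2 = 0.5 * 1025 * 25.6036 = 13121.845
Step 3 — Rf = 13121.845 * 4567 * 0.00242 ≈ 145020 N (5 s.f.)

145020 N


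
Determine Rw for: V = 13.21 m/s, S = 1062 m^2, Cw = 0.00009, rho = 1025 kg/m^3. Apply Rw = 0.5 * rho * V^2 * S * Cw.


Formula: Rw = 0.5 * rho * V^2 * S * Cw
Step 1 — V^2 = 13.21^2 = 174.5041
Step 2 — 0.5 * rho * V^2 = 0.5 * 1025 * 174.5041 = 89433.35125
Step 3 — Rw = 89433.35125 * 1062 * 0.00009 ≈ 8548.0 N (5 s.f.)

8548.0 N


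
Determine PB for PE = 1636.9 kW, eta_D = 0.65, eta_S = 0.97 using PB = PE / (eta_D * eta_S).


Formula: PB = PE / (eta_D * eta_S)
Step 1 — combined efficiency = eta_D * eta_S = 0.65 * 0.97 = 0.6305
Step 2 — PB = 1636.9 / 0.6305 ≈ 2596.2 kW (5 s.f.)

2596.2 kW


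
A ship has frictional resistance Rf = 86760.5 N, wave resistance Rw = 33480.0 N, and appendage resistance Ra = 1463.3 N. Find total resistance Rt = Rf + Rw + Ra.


Formula: Rt = Rf + Rw + Ra
Substituting: Rt = 86760.5 + 33480.0 + 1463.3
Result: Rt = 121703.8 N

121703.8 N


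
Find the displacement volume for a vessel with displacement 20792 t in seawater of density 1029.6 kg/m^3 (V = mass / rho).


Formula: V = mass / rho
Step 1 — convert tonnes to kg: 20792 t * 1000 = 20792000 kg
Step 2 — V = 20792000 / 1029.6 ≈ 20194 m^3 (5 s.f.)

20194 m^3


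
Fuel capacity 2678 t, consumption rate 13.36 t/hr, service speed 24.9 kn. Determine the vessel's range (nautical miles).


Formula: endurance = fuel / rate; range = endurance * speed
Step 1 — endurance = 2678 / 13.36 = 200.4491 hours
Step 2 — range = 200.4491 * 24.9 ≈ 4991.2 nautical miles (5 s.f.)

4991.2 NM


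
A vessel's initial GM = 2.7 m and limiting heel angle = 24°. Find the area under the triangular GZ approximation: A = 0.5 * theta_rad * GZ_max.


Formula: GZ_max = GM * sin(theta); Area = 0.5 * theta_rad * GZ_max
Step 1 — GZ_max = 2.7 * sin(24°) = 2.7 * 0.406737 = 1.09819 m
Step 2 — theta_rad = 24 * pi/180 = 0.418879 rad
Step 3 — Area = 0.5 * 0.418879 * 1.09819 ≈ 0.23000 m·rad (5 s.f.)

0.23000 m·rad


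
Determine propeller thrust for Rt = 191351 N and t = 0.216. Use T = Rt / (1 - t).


Formula: T = Rt / (1 - t)
Step 1 — (1 - t) = 1 - 0.216 = 0.784
Step 2 — T = 191351 / 0.784 ≈ 244070 N (5 s.f.)

244070 N


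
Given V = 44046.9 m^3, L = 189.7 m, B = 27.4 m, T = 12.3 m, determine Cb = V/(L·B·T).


Formula: Cb = V / (L * B * T)
Step 1 — L * B * T = 189.7 * 27.4 * 12.3 = 63932.694 m^3
Step 2 — Cb = 44046.9 / 63932.694 ≈ 0.68896 (5 s.f.)

0.68896


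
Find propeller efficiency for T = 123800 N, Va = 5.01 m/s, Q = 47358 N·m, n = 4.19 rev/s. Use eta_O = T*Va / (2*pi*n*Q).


Formula: eta = T * Va / (2 * pi * n * Q)
Step 1 — numerator = T * Va = 123800 * 5.01 = 620238.0
Step 2 — 2 * pi * n = 2 * pi * 4.19 = 26.326546
Step 3 — denominator = 26.326546 * 47358 = 1246772.57
Step 4 — eta = 620238.0 / 1246772.57 ≈ 0.49747 (5 s.f.)

0.49747


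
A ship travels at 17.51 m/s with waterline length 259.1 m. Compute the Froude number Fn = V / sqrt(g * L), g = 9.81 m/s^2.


Formula: Fn = V / sqrt(g * L)
Step 1 — g * L = 9.81 * 259.1 = 2541.771
Step 2 — sqrt(g * L) = sqrt(2541.771) = 50.41598
Step 3 — Fn = 17.51 / 50.41598 ≈ 0.34731 (5 s.f.)

0.34731


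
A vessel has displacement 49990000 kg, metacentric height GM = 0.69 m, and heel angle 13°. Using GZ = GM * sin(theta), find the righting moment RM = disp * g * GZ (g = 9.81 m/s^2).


Formula: GZ = GM * sin(theta); RM = disp * g * GZ
Step 1 — GZ = 0.69 * sin(13°) = 0.69 * 0.224951 = 0.155216 m
Step 2 — RM = 49990000 * 9.81 * 0.155216 ≈ 76118000 N·m (5 s.f.)

76118000 N·m


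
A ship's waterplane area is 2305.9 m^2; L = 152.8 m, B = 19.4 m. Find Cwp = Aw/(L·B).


Formula: Cwp = Aw / (L * B)
Step 1 — L * B = 152.8 * 19.4 = 2964.32 m^2
Step 2 — Cwp = 2305.9 / 2964.32 ≈ 0.77788 (5 s.f.)

0.77788


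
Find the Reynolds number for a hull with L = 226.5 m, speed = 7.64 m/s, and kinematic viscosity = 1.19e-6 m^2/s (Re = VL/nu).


Formula: Re = V * L / nu
Step 1 — V * L = 7.64 * 226.5 = 1730.46 m^2/s
Step 2 — Re = 1730.46 / 1.19e-6 = 1.45e+09

1.45e+09


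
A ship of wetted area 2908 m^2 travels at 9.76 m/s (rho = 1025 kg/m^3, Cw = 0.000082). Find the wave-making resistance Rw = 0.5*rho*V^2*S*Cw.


Formula: Rw = 0.5 * rho * V^2 * S * Cw
Step 1 — V^2 = 9.76^2 = 95.2576
Step 2 — 0.5 * rho * V^2 = 0.5 * 1025 * 95.2576 = 48819.52
Step 3 — Rw = 48819.52 * 2908 * 0.000082 ≈ 11641 N (5 s.f.)

11641 N


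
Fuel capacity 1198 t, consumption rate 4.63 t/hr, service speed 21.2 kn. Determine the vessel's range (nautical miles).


Formula: endurance = fuel / rate; range = endurance * speed
Step 1 — endurance = 1198 / 4.63 = 258.7473 hours
Step 2 — range = 258.7473 * 21.2 ≈ 5485.4 nautical miles (5 s.f.)

5485.4 NM


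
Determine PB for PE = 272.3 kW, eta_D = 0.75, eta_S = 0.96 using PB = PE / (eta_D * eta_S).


Formula: PB = PE / (eta_D * eta_S)
Step 1 — combined efficiency = eta_D * eta_S = 0.75 * 0.96 = 0.72
Step 2 — PB = 272.3 / 0.72 ≈ 378.19 kW (5 s.f.)

378.19 kW


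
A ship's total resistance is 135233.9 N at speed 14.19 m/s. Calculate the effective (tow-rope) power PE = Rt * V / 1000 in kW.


Formula: PE = Rt * V / 1000 (kW)
Step 1 — PE (W) = 135233.9 * 14.19 = 1918969.041 W
Step 2 — PE (kW) = 1918969.041 / 1000 ≈ 1919.0 kW (5 s.f.)

1919.0 kW


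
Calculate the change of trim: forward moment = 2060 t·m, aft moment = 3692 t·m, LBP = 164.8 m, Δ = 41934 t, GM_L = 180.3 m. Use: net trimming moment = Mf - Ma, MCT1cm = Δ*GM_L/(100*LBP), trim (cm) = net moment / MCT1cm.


Formula: net trimming moment = Mf - Ma; MCT1cm = Δ*GM_L/(100*LBP); trim = net moment / MCT1cm
Step 1 — net trimming moment = 2060 - 3692 = -1632 t·m
Step 2 — MCT1cm = 41934 * 180.3 / (100 * 164.8) = 458.7804 t·m/cm
Step 3 — trim = -1632 / 458.7804 ≈ -3.5573 cm (5 s.f.)

-3.5573 cm


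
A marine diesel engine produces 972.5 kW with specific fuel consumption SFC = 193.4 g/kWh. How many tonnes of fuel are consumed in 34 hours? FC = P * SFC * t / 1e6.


Formula: FC (tonnes) = P * SFC * t / 1,000,000
Step 1 — P * SFC * t = 972.5 * 193.4 * 34 = 6394771.0 g
Step 2 — FC (tonnes) = 6394771.0 / 1,000,000 ≈ 6.3948 tonnes (5 s.f.)

6.3948 tonnes


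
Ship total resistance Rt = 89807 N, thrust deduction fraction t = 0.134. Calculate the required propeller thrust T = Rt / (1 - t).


Formula: T = Rt / (1 - t)
Step 1 — (1 - t) = 1 - 0.134 = 0.866
Step 2 — T = 89807 / 0.866 ≈ 103700 N (5 s.f.)

103700 N


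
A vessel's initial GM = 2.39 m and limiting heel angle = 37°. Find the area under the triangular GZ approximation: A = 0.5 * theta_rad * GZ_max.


Formula: GZ_max = GM * sin(theta); Area = 0.5 * theta_rad * GZ_max
Step 1 — GZ_max = 2.39 * sin(37°) = 2.39 * 0.601815 = 1.438338 m
Step 2 — theta_rad = 37 * pi/180 = 0.645772 rad
Step 3 — Area = 0.5 * 0.645772 * 1.438338 ≈ 0.46442 m·rad (5 s.f.)

0.46442 m·rad


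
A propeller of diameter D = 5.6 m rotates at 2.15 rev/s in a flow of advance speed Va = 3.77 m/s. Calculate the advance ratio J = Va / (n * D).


Formula: J = Va / (n * D)
Step 1 — n * D = 2.15 * 5.6 = 12.04
Step 2 — J = 3.77 / 12.04 ≈ 0.31312 (5 s.f.)

0.31312


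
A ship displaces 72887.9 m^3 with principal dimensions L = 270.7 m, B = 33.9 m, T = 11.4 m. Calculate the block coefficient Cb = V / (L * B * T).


Formula: Cb = V / (L * B * T)
Step 1 — L * B * T = 270.7 * 33.9 * 11.4 = 104614.722 m^3
Step 2 — Cb = 72887.9 / 104614.722 ≈ 0.69673 (5 s.f.)

0.69673


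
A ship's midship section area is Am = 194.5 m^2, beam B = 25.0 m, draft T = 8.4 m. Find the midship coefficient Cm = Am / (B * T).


Formula: Cm = Am / (B * T)
Step 1 — B * T = 25.0 * 8.4 = 210.0 m^2
Step 2 — Cm = 194.5 / 210.0 ≈ 0.92619 (5 s.f.)

0.92619


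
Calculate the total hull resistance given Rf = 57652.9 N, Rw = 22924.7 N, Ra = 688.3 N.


Formula: Rt = Rf + Rw + Ra
Substituting: Rt = 57652.9 + 22924.7 + 688.3
Result: Rt = 81265.9 N

81265.9 N


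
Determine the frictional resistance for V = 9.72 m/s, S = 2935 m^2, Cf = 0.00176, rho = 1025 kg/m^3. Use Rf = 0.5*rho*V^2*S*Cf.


Formula: Rf = 0.5 * rho * V^2 * S * Cf
Step 1 — V^2 = 9.72^2 = 94.4784
Step 2 — 0.5 * rho * V^2 = 0.5 * 1025 * 94.4784 = 48420.18
Step 3 — Rf = 48420.18 * 2935 * 0.00176 ≈ 250120 N (5 s.f.)

250120 N


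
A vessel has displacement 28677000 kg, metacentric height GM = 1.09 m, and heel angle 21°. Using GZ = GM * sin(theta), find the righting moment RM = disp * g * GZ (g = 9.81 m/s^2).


Formula: GZ = GM * sin(theta); RM = disp * g * GZ
Step 1 — GZ = 1.09 * sin(21°) = 1.09 * 0.358368 = 0.390621 m
Step 2 — RM = 28677000 * 9.81 * 0.390621 ≈ 109890000 N·m (5 s.f.)

109890000 N·m


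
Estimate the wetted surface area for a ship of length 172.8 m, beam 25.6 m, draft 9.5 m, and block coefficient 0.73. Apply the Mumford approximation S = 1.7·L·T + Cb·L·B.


Formula: S = 1.7*L*T + V/T with V = Cb*L*B*T, i.e. S = L * (1.7*T + Cb*B)
Step 1 — 1.7*T = 1.7 * 9.5 = 16.15 m
Step 2 — Cb*B = 0.73 * 25.6 = 18.688 m
Step 3 — 1.7*T + Cb*B = 16.15 + 18.688 = 34.838 m
Step 4 — S = 172.8 * 34.838 ≈ 6020.0 m^2 (5 s.f.)

6020.0 m^2


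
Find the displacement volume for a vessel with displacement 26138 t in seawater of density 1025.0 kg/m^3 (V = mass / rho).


Formula: V = mass / rho
Step 1 — convert tonnes to kg: 26138 t * 1000 = 26138000 kg
Step 2 — V = 26138000 / 1025.0 ≈ 25500 m^3 (5 s.f.)

25500 m^3


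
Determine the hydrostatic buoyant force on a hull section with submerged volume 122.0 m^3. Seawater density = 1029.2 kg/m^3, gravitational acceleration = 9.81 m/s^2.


Formula: Fb = rho * g * V
Substituting: Fb = 1029.2 * 9.81 * 122.0
Intermediate: 1029.2 * 9.81 = 10096.452
Result: Fb = 10096.452 * 122.0 ≈ 1231800 N (5 s.f.)

1231800 N


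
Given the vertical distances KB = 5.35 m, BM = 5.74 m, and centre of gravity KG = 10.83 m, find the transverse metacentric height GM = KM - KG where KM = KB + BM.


Formula: GM = KB + BM - KG
Step 1 — KM = KB + BM = 5.35 + 5.74 = 11.09 m
Step 2 — GM = KM - KG = 11.09 - 10.83 = 0.26 m

0.26 m


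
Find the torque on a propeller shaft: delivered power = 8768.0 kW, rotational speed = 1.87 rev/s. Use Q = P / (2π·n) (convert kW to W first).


Formula: Q = P_W / (2 * pi * n)
Step 1 — P_W = 8768.0 kW * 1000 = 8768000.0 W
Step 2 — 2 * pi * n = 2 * pi * 1.87 = 11.749557
Step 3 — Q = 8768000.0 / 11.749557 ≈ 746240 N·m (5 s.f.)

746240 N·m


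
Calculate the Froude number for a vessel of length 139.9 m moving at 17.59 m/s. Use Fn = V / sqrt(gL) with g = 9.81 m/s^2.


Formula: Fn = V / sqrt(g * L)
Step 1 — g * L = 9.81 * 139.9 = 1372.419
Step 2 — sqrt(g * L) = sqrt(1372.419) = 37.046174
Step 3 — Fn = 17.59 / 37.046174 ≈ 0.47481 (5 s.f.)

0.47481


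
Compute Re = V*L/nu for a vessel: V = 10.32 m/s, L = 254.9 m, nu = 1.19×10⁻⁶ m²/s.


Formula: Re = V * L / nu
Step 1 — V * L = 10.32 * 254.9 = 2630.568 m^2/s
Step 2 — Re = 2630.568 / 1.19e-6 = 2.21e+09

2.21e+09


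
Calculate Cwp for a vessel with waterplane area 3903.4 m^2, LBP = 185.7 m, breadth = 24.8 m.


Formula: Cwp = Aw / (L * B)
Step 1 — L * B = 185.7 * 24.8 = 4605.36 m^2
Step 2 — Cwp = 3903.4 / 4605.36 ≈ 0.84758 (5 s.f.)

0.84758


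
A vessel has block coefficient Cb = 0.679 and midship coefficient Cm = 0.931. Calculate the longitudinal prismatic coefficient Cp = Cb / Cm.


Formula: Cp = Cb / Cm
Substituting: Cp = 0.679 / 0.931
Result: Cp ≈ 0.72932 (5 s.f.)

0.72932


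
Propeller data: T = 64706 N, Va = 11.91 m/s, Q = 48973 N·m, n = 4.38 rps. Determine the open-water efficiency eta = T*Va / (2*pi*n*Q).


Formula: eta = T * Va / (2 * pi * n * Q)
Step 1 — numerator = T * Va = 64706 * 11.91 = 770648.46
Step 2 — 2 * pi * n = 2 * pi * 4.38 = 27.520352
Step 3 — denominator = 27.520352 * 48973 = 1347754.2
Step 4 — eta = 770648.46 / 1347754.2 ≈ 0.57180 (5 s.f.)

0.57180


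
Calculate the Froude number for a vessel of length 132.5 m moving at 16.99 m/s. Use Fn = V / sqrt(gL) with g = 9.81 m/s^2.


Formula: Fn = V / sqrt(g * L)
Step 1 — g * L = 9.81 * 132.5 = 1299.825
Step 2 — sqrt(g * L) = sqrt(1299.825) = 36.053086
Step 3 — Fn = 16.99 / 36.053086 ≈ 0.47125 (5 s.f.)

0.47125


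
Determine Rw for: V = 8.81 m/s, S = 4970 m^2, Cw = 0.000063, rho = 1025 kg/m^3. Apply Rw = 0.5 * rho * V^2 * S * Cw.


Formula: Rw = 0.5 * rho * V^2 * S * Cw
Step 1 — V^2 = 8.81^2 = 77.6161
Step 2 — 0.5 * rho * V^2 = 0.5 * 1025 * 77.6161 = 39778.25125
Step 3 — Rw = 39778.25125 * 4970 * 0.000063 ≈ 12455 N (5 s.f.)

12455 N


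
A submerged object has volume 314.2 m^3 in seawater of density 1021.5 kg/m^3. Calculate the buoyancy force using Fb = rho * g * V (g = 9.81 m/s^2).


Formula: Fb = rho * g * V
Substituting: Fb = 1021.5 * 9.81 * 314.2
Intermediate: 1021.5 * 9.81 = 10020.915
Result: Fb = 10020.915 * 314.2 ≈ 3148600 N (5 s.f.)

3148600 N


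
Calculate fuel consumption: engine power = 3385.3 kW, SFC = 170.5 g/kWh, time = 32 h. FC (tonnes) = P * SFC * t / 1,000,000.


Formula: FC (tonnes) = P * SFC * t / 1,000,000
Step 1 — P * SFC * t = 3385.3 * 170.5 * 32 = 18470196.8 g
Step 2 — FC (tonnes) = 18470196.8 / 1,000,000 ≈ 18.470 tonnes (5 s.f.)

18.470 tonnes


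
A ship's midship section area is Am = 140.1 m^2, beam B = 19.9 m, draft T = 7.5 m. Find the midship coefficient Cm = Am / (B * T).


Formula: Cm = Am / (B * T)
Step 1 — B * T = 19.9 * 7.5 = 149.25 m^2
Step 2 — Cm = 140.1 / 149.25 ≈ 0.93869 (5 s.f.)

0.93869


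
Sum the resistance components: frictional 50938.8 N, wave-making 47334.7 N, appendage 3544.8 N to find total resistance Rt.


Formula: Rt = Rf + Rw + Ra
Substituting: Rt = 50938.8 + 47334.7 + 3544.8
Result: Rt = 101818.3 N

101818.3 N


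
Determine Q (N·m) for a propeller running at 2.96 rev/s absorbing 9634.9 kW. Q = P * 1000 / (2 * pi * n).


Formula: Q = P_W / (2 * pi * n)
Step 1 — P_W = 9634.9 kW * 1000 = 9634900.0 W
Step 2 — 2 * pi * n = 2 * pi * 2.96 = 18.598229
Step 3 — Q = 9634900.0 / 18.598229 ≈ 518050 N·m (5 s.f.)

518050 N·m


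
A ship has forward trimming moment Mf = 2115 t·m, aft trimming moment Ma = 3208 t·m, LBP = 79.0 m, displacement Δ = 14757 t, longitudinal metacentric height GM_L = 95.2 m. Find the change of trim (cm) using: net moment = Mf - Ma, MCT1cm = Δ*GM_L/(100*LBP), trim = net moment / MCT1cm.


Formula: net trimming moment = Mf - Ma; MCT1cm = Δ*GM_L/(100*LBP); trim = net moment / MCT1cm
Step 1 — net trimming moment = 2115 - 3208 = -1093 t·m
Step 2 — MCT1cm = 14757 * 95.2 / (100 * 79.0) = 177.8312 t·m/cm
Step 3 — trim = -1093 / 177.8312 ≈ -6.1463 cm (5 s.f.)

-6.1463 cm


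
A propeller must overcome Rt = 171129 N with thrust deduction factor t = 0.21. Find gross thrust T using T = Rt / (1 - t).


Formula: T = Rt / (1 - t)
Step 1 — (1 - t) = 1 - 0.21 = 0.79
Step 2 — T = 171129 / 0.79 ≈ 216620 N (5 s.f.)

216620 N


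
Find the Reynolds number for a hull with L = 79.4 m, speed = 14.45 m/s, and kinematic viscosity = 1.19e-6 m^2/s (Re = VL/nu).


Formula: Re = V * L / nu
Step 1 — V * L = 14.45 * 79.4 = 1147.33 m^2/s
Step 2 — Re = 1147.33 / 1.19e-6 = 9.64e+08

9.64e+08


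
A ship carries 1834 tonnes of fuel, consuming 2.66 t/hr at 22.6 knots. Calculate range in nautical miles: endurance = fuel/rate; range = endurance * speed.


Formula: endurance = fuel / rate; range = endurance * speed
Step 1 — endurance = 1834 / 2.66 = 689.4737 hours
Step 2 — range = 689.4737 * 22.6 ≈ 15582 nautical miles (5 s.f.)

15582 NM


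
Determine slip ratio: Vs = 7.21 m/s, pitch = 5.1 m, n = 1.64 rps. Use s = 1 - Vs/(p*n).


Formula: s = 1 - Vs / (p * n)
Step 1 — p * n = 5.1 * 1.64 = 8.364
Step 2 — Vs / (p*n) = 7.21 / 8.364 = 0.862028 (6 d.p.)
Step 3 — s = 1 - 0.862028 = 0.137972

0.137972


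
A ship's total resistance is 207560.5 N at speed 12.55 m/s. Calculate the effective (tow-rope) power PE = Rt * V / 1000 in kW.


Formula: PE = Rt * V / 1000 (kW)
Step 1 — PE (W) = 207560.5 * 12.55 = 2604884.275 W
Step 2 — PE (kW) = 2604884.275 / 1000 ≈ 2604.9 kW (5 s.f.)

2604.9 kW


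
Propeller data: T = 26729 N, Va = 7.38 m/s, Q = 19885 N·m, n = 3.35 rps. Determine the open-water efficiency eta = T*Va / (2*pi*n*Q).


Formula: eta = T * Va / (2 * pi * n * Q)
Step 1 — numerator = T * Va = 26729 * 7.38 = 197260.02
Step 2 — 2 * pi * n = 2 * pi * 3.35 = 21.048671
Step 3 — denominator = 21.048671 * 19885 = 418552.82
Step 4 — eta = 197260.02 / 418552.82 ≈ 0.47129 (5 s.f.)

0.47129


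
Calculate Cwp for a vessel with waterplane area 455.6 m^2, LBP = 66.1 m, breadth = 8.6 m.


Formula: Cwp = Aw / (L * B)
Step 1 — L * B = 66.1 * 8.6 = 568.46 m^2
Step 2 — Cwp = 455.6 / 568.46 ≈ 0.80146 (5 s.f.)

0.80146


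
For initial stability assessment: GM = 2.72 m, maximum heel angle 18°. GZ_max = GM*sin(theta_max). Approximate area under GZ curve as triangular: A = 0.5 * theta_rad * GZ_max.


Formula: GZ_max = GM * sin(theta); Area = 0.5 * theta_rad * GZ_max
Step 1 — GZ_max = 2.72 * sin(18°) = 2.72 * 0.309017 = 0.840526 m
Step 2 — theta_rad = 18 * pi/180 = 0.314159 rad
Step 3 — Area = 0.5 * 0.314159 * 0.840526 ≈ 0.13203 m·rad (5 s.f.)

0.13203 m·rad


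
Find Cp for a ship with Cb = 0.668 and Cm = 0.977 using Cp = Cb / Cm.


Formula: Cp = Cb / Cm
Substituting: Cp = 0.668 / 0.977
Result: Cp ≈ 0.68373 (5 s.f.)

0.68373


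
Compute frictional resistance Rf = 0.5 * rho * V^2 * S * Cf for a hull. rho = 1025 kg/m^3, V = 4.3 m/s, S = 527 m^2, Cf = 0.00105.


Formula: Rf = 0.5 * rho * V^2 * S * Cf
Step 1 — V^2 = 4.3^2 = 18.49
Step 2 — 0.5 * rho * V^2 = 0.5 * 1025 * 18.49 = 9476.125
Step 3 — Rf = 9476.125 * 527 * 0.00105 ≈ 5243.6 N (5 s.f.)

5243.6 N


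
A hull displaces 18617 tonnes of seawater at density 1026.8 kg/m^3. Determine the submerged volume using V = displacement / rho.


Formula: V = mass / rho
Step 1 — convert tonnes to kg: 18617 t * 1000 = 18617000 kg
Step 2 — V = 18617000 / 1026.8 ≈ 18131 m^3 (5 s.f.)

18131 m^3


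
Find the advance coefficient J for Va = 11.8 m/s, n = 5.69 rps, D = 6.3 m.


Formula: J = Va / (n * D)
Step 1 — n * D = 5.69 * 6.3 = 35.847
Step 2 — J = 11.8 / 35.847 ≈ 0.32918 (5 s.f.)

0.32918


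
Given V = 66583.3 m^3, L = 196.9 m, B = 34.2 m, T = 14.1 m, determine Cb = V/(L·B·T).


Formula: Cb = V / (L * B * T)
Step 1 — L * B * T = 196.9 * 34.2 * 14.1 = 94949.118 m^3
Step 2 — Cb = 66583.3 / 94949.118 ≈ 0.70125 (5 s.f.)

0.70125


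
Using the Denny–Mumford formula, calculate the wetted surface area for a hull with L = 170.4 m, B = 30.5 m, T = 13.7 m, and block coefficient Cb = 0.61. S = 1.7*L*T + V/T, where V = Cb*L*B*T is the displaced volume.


Formula: S = 1.7*L*T + V/T with V = Cb*L*B*T, i.e. S = L * (1.7*T + Cb*B)
Step 1 — 1.7*T = 1.7 * 13.7 = 23.29 m
Step 2 — Cb*B = 0.61 * 30.5 = 18.605 m
Step 3 — 1.7*T + Cb*B = 23.29 + 18.605 = 41.895 m
Step 4 — S = 170.4 * 41.895 ≈ 7138.9 m^2 (5 s.f.)

7138.9 m^2


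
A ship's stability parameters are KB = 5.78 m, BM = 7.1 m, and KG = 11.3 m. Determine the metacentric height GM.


Formula: GM = KB + BM - KG
Step 1 — KM = KB + BM = 5.78 + 7.1 = 12.88 m
Step 2 — GM = KM - KG = 12.88 - 11.3 = 1.58 m

1.58 m


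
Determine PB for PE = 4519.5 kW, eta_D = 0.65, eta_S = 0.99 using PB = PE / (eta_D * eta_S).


Formula: PB = PE / (eta_D * eta_S)
Step 1 — combined efficiency = eta_D * eta_S = 0.65 * 0.99 = 0.6435
Step 2 — PB = 4519.5 / 0.6435 ≈ 7023.3 kW (5 s.f.)

7023.3 kW


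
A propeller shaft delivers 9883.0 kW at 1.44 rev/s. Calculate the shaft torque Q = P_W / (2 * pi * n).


Formula: Q = P_W / (2 * pi * n)
Step 1 — P_W = 9883.0 kW * 1000 = 9883000.0 W
Step 2 — 2 * pi * n = 2 * pi * 1.44 = 9.047787
Step 3 — Q = 9883000.0 / 9.047787 ≈ 1092300 N·m (5 s.f.)

1092300 N·m


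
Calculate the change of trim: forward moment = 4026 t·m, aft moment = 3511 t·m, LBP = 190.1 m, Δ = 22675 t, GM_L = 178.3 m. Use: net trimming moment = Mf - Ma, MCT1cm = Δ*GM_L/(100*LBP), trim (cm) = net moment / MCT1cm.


Formula: net trimming moment = Mf - Ma; MCT1cm = Δ*GM_L/(100*LBP); trim = net moment / MCT1cm
Step 1 — net trimming moment = 4026 - 3511 = 515 t·m
Step 2 — MCT1cm = 22675 * 178.3 / (100 * 190.1) = 212.675 t·m/cm
Step 3 — trim = 515 / 212.675 ≈ 2.4215 cm (5 s.f.)

2.4215 cm


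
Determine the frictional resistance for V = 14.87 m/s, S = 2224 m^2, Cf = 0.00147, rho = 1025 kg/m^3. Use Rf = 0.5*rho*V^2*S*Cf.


Formula: Rf = 0.5 * rho * V^2 * S * Cf
Step 1 — V^2 = 14.87^2 = 221.1169
Step 2 — 0.5 * rho * V^2 = 0.5 * 1025 * 221.1169 = 113322.41125
Step 3 — Rf = 113322.41125 * 2224 * 0.00147 ≈ 370480 N (5 s.f.)

370480 N


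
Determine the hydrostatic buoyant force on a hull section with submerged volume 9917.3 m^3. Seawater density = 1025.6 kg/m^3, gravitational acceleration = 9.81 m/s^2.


Formula: Fb = rho * g * V
Substituting: Fb = 1025.6 * 9.81 * 9917.3
Intermediate: 1025.6 * 9.81 = 10061.136
Result: Fb = 10061.136 * 9917.3 ≈ 99779000 N (5 s.f.)

99779000 N


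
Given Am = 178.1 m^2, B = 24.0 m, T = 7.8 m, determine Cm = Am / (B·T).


Formula: Cm = Am / (B * T)
Step 1 — B * T = 24.0 * 7.8 = 187.2 m^2
Step 2 — Cm = 178.1 / 187.2 ≈ 0.95139 (5 s.f.)

0.95139


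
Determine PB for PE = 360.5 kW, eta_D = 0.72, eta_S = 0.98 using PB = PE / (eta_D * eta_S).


Formula: PB = PE / (eta_D * eta_S)
Step 1 — combined efficiency = eta_D * eta_S = 0.72 * 0.98 = 0.7056
Step 2 — PB = 360.5 / 0.7056 ≈ 510.91 kW (5 s.f.)

510.91 kW


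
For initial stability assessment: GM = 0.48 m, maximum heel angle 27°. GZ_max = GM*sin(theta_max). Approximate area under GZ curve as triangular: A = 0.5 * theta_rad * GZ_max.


Formula: GZ_max = GM * sin(theta); Area = 0.5 * theta_rad * GZ_max
Step 1 — GZ_max = 0.48 * sin(27°) = 0.48 * 0.45399 = 0.217915 m
Step 2 — theta_rad = 27 * pi/180 = 0.471239 rad
Step 3 — Area = 0.5 * 0.471239 * 0.217915 ≈ 0.051345 m·rad (5 s.f.)

0.051345 m·rad


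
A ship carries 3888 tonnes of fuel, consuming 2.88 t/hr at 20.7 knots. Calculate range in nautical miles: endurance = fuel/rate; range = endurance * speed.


Formula: endurance = fuel / rate; range = endurance * speed
Step 1 — endurance = 3888 / 2.88 = 1350.0 hours
Step 2 — range = 1350.0 * 20.7 ≈ 27945 nautical miles (5 s.f.)

27945 NM


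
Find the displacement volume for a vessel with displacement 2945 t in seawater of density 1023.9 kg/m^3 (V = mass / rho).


Formula: V = mass / rho
Step 1 — convert tonnes to kg: 2945 t * 1000 = 2945000 kg
Step 2 — V = 2945000 / 1023.9 ≈ 2876.3 m^3 (5 s.f.)

2876.3 m^3


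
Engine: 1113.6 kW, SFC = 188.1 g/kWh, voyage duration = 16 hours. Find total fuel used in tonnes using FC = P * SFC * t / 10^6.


Formula: FC (tonnes) = P * SFC * t / 1,000,000
Step 1 — P * SFC * t = 1113.6 * 188.1 * 16 = 3351490.56 g
Step 2 — FC (tonnes) = 3351490.56 / 1,000,000 ≈ 3.3515 tonnes (5 s.f.)

3.3515 tonnes


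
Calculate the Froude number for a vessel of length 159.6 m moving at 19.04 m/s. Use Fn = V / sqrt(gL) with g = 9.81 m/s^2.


Formula: Fn = V / sqrt(g * L)
Step 1 — g * L = 9.81 * 159.6 = 1565.676
Step 2 — sqrt(g * L) = sqrt(1565.676) = 39.568624
Step 3 — Fn = 19.04 / 39.568624 ≈ 0.48119 (5 s.f.)

0.48119


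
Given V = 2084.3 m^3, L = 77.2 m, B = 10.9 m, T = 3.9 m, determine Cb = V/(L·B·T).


Formula: Cb = V / (L * B * T)
Step 1 — L * B * T = 77.2 * 10.9 * 3.9 = 3281.772 m^3
Step 2 — Cb = 2084.3 / 3281.772 ≈ 0.63511 (5 s.f.)

0.63511


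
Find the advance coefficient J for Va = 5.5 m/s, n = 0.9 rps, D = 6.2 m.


Formula: J = Va / (n * D)
Step 1 — n * D = 0.9 * 6.2 = 5.58
Step 2 — J = 5.5 / 5.58 ≈ 0.98566 (5 s.f.)

0.98566


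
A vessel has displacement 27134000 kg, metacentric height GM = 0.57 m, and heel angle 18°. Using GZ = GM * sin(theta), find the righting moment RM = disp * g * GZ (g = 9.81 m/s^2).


Formula: GZ = GM * sin(theta); RM = disp * g * GZ
Step 1 — GZ = 0.57 * sin(18°) = 0.57 * 0.309017 = 0.17614 m
Step 2 — RM = 27134000 * 9.81 * 0.17614 ≈ 46886000 N·m (5 s.f.)

46886000 N·m


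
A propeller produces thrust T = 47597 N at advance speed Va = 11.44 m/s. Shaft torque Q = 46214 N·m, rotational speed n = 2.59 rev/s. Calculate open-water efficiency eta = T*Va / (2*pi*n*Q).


Formula: eta = T * Va / (2 * pi * n * Q)
Step 1 — numerator = T * Va = 47597 * 11.44 = 544509.68
Step 2 — 2 * pi * n = 2 * pi * 2.59 = 16.27345
Step 3 — denominator = 16.27345 * 46214 = 752061.22
Step 4 — eta = 544509.68 / 752061.22 ≈ 0.72402 (5 s.f.)

0.72402


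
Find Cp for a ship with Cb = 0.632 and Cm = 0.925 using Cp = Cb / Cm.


Formula: Cp = Cb / Cm
Substituting: Cp = 0.632 / 0.925
Result: Cp ≈ 0.68324 (5 s.f.)

0.68324


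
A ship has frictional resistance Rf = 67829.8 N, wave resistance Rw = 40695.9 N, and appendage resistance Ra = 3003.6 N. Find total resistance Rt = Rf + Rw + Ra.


Formula: Rt = Rf + Rw + Ra
Substituting: Rt = 67829.8 + 40695.9 + 3003.6
Result: Rt = 111529.3 N

111529.3 N


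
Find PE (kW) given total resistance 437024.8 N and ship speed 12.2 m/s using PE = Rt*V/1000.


Formula: PE = Rt * V / 1000 (kW)
Step 1 — PE (W) = 437024.8 * 12.2 = 5331702.56 W
Step 2 — PE (kW) = 5331702.56 / 1000 ≈ 5331.7 kW (5 s.f.)

5331.7 kW


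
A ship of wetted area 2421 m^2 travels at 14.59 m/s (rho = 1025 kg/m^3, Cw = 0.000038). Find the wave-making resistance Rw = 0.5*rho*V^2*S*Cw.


Formula: Rw = 0.5 * rho * V^2 * S * Cw
Step 1 — V^2 = 14.59^2 = 212.8681
Step 2 — 0.5 * rho * V^2 = 0.5 * 1025 * 212.8681 = 109094.90125
Step 3 — Rw = 109094.90125 * 2421 * 0.000038 ≈ 10037 N (5 s.f.)

10037 N


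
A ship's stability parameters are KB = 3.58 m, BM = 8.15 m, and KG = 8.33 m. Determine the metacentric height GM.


Formula: GM = KB + BM - KG
Step 1 — KM = KB + BM = 3.58 + 8.15 = 11.73 m
Step 2 — GM = KM - KG = 11.73 - 8.33 = 3.4 m

3.4 m


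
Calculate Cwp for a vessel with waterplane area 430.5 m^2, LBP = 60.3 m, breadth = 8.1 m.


Formula: Cwp = Aw / (L * B)
Step 1 — L * B = 60.3 * 8.1 = 488.43 m^2
Step 2 — Cwp = 430.5 / 488.43 ≈ 0.88140 (5 s.f.)

0.88140


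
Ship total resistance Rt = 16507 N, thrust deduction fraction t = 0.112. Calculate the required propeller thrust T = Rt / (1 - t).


Formula: T = Rt / (1 - t)
Step 1 — (1 - t) = 1 - 0.112 = 0.888
Step 2 — T = 16507 / 0.888 ≈ 18589 N (5 s.f.)

18589 N


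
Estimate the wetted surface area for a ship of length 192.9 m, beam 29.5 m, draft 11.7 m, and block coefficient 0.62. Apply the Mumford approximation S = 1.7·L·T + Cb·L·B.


Formula: S = 1.7*L*T + V/T with V = Cb*L*B*T, i.e. S = L * (1.7*T + Cb*B)
Step 1 — 1.7*T = 1.7 * 11.7 = 19.89 m
Step 2 — Cb*B = 0.62 * 29.5 = 18.29 m
Step 3 — 1.7*T + Cb*B = 19.89 + 18.29 = 38.18 m
Step 4 — S = 192.9 * 38.18 ≈ 7364.9 m^2 (5 s.f.)

7364.9 m^2


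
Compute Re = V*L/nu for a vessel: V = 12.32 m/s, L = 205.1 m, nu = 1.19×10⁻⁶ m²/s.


Formula: Re = V * L / nu
Step 1 — V * L = 12.32 * 205.1 = 2526.832 m^2/s
Step 2 — Re = 2526.832 / 1.19e-6 = 2.12e+09

2.12e+09


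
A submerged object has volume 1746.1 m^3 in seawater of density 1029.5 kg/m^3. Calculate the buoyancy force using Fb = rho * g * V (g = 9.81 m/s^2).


Formula: Fb = rho * g * V
Substituting: Fb = 1029.5 * 9.81 * 1746.1
Intermediate: 1029.5 * 9.81 = 10099.395
Result: Fb = 10099.395 * 1746.1 ≈ 17635000 N (5 s.f.)

17635000 N


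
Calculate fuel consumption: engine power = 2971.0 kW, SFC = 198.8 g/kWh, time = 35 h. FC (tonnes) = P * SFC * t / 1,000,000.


Formula: FC (tonnes) = P * SFC * t / 1,000,000
Step 1 — P * SFC * t = 2971.0 * 198.8 * 35 = 20672218.0 g
Step 2 — FC (tonnes) = 20672218.0 / 1,000,000 ≈ 20.672 tonnes (5 s.f.)

20.672 tonnes


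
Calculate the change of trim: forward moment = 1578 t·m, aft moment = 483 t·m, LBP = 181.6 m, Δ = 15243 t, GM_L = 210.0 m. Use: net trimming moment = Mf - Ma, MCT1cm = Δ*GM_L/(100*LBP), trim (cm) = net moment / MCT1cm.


Formula: net trimming moment = Mf - Ma; MCT1cm = Δ*GM_L/(100*LBP); trim = net moment / MCT1cm
Step 1 — net trimming moment = 1578 - 483 = 1095 t·m
Step 2 — MCT1cm = 15243 * 210.0 / (100 * 181.6) = 176.2682 t·m/cm
Step 3 — trim = 1095 / 176.2682 ≈ 6.2121 cm (5 s.f.)

6.2121 cm


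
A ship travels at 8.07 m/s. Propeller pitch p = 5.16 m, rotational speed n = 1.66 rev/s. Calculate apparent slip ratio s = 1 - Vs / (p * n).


Formula: s = 1 - Vs / (p * n)
Step 1 — p * n = 5.16 * 1.66 = 8.5656
Step 2 — Vs / (p*n) = 8.07 / 8.5656 = 0.942141 (6 d.p.)
Step 3 — s = 1 - 0.942141 = 0.057859

0.057859


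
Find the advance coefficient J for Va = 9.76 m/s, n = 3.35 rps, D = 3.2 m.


Formula: J = Va / (n * D)
Step 1 — n * D = 3.35 * 3.2 = 10.72
Step 2 — J = 9.76 / 10.72 ≈ 0.91045 (5 s.f.)

0.91045


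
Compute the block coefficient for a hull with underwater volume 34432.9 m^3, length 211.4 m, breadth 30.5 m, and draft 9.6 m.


Formula: Cb = V / (L * B * T)
Step 1 — L * B * T = 211.4 * 30.5 * 9.6 = 61897.92 m^3
Step 2 — Cb = 34432.9 / 61897.92 ≈ 0.55629 (5 s.f.)

0.55629


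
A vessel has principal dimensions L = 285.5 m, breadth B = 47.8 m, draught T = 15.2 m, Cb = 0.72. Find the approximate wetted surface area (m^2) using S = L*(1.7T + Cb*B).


Formula: S = 1.7*L*T + V/T with V = Cb*L*B*T, i.e. S = L * (1.7*T + Cb*B)
Step 1 — 1.7*T = 1.7 * 15.2 = 25.84 m
Step 2 — Cb*B = 0.72 * 47.8 = 34.416 m
Step 3 — 1.7*T + Cb*B = 25.84 + 34.416 = 60.256 m
Step 4 — S = 285.5 * 60.256 ≈ 17203 m^2 (5 s.f.)

17203 m^2


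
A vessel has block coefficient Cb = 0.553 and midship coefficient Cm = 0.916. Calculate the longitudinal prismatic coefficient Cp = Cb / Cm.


Formula: Cp = Cb / Cm
Substituting: Cp = 0.553 / 0.916
Result: Cp ≈ 0.60371 (5 s.f.)

0.60371


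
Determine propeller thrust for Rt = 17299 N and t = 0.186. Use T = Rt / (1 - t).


Formula: T = Rt / (1 - t)
Step 1 — (1 - t) = 1 - 0.186 = 0.814
Step 2 — T = 17299 / 0.814 ≈ 21252 N (5 s.f.)

21252 N


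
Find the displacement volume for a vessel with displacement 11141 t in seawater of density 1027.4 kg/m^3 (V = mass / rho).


Formula: V = mass / rho
Step 1 — convert tonnes to kg: 11141 t * 1000 = 11141000 kg
Step 2 — V = 11141000 / 1027.4 ≈ 10844 m^3 (5 s.f.)

10844 m^3


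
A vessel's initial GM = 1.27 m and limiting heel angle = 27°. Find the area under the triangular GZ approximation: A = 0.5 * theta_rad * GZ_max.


Formula: GZ_max = GM * sin(theta); Area = 0.5 * theta_rad * GZ_max
Step 1 — GZ_max = 1.27 * sin(27°) = 1.27 * 0.45399 = 0.576567 m
Step 2 — theta_rad = 27 * pi/180 = 0.471239 rad
Step 3 — Area = 0.5 * 0.471239 * 0.576567 ≈ 0.13585 m·rad (5 s.f.)

0.13585 m·rad


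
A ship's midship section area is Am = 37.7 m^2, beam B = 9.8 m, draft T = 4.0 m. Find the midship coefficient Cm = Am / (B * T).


Formula: Cm = Am / (B * T)
Step 1 — B * T = 9.8 * 4.0 = 39.2 m^2
Step 2 — Cm = 37.7 / 39.2 ≈ 0.96173 (5 s.f.)

0.96173


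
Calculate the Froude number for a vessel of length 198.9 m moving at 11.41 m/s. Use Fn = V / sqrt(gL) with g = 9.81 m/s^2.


Formula: Fn = V / sqrt(g * L)
Step 1 — g * L = 9.81 * 198.9 = 1951.209
Step 2 — sqrt(g * L) = sqrt(1951.209) = 44.172491
Step 3 — Fn = 11.41 / 44.172491 ≈ 0.25831 (5 s.f.)

0.25831


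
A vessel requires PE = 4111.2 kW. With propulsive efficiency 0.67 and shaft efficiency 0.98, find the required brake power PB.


Formula: PB = PE / (eta_D * eta_S)
Step 1 — combined efficiency = eta_D * eta_S = 0.67 * 0.98 = 0.6566
Step 2 — PB = 4111.2 / 0.6566 ≈ 6261.3 kW (5 s.f.)

6261.3 kW


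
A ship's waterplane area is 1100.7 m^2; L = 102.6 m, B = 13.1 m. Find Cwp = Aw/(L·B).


Formula: Cwp = Aw / (L * B)
Step 1 — L * B = 102.6 * 13.1 = 1344.06 m^2
Step 2 — Cwp = 1100.7 / 1344.06 ≈ 0.81894 (5 s.f.)

0.81894


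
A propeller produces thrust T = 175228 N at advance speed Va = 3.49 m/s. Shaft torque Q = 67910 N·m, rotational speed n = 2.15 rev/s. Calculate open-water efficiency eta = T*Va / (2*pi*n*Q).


Formula: eta = T * Va / (2 * pi * n * Q)
Step 1 — numerator = T * Va = 175228 * 3.49 = 611545.72
Step 2 — 2 * pi * n = 2 * pi * 2.15 = 13.508848
Step 3 — denominator = 13.508848 * 67910 = 917385.87
Step 4 — eta = 611545.72 / 917385.87 ≈ 0.66662 (5 s.f.)

0.66662


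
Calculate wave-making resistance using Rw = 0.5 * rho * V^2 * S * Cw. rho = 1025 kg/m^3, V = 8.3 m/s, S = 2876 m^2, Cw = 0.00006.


Formula: Rw = 0.5 * rho * V^2 * S * Cw
Step 1 — V^2 = 8.3^2 = 68.89
Step 2 — 0.5 * rho * V^2 = 0.5 * 1025 * 68.89 = 35306.125
Step 3 — Rw = 35306.125 * 2876 * 0.00006 ≈ 6092.4 N (5 s.f.)

6092.4 N


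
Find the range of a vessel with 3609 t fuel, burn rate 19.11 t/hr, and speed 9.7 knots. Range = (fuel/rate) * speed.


Formula: endurance = fuel / rate; range = endurance * speed
Step 1 — endurance = 3609 / 19.11 = 188.854 hours
Step 2 — range = 188.854 * 9.7 ≈ 1831.9 nautical miles (5 s.f.)

1831.9 NM


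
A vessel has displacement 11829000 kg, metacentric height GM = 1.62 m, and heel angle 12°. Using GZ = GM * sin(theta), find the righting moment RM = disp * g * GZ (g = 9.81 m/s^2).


Formula: GZ = GM * sin(theta); RM = disp * g * GZ
Step 1 — GZ = 1.62 * sin(12°) = 1.62 * 0.207912 = 0.336817 m
Step 2 — RM = 11829000 * 9.81 * 0.336817 ≈ 39085000 N·m (5 s.f.)

39085000 N·m


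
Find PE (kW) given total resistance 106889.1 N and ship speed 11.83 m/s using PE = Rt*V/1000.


Formula: PE = Rt * V / 1000 (kW)
Step 1 — PE (W) = 106889.1 * 11.83 = 1264498.053 W
Step 2 — PE (kW) = 1264498.053 / 1000 ≈ 1264.5 kW (5 s.f.)

1264.5 kW


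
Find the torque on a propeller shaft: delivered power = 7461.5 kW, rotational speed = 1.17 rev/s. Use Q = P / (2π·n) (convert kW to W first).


Formula: Q = P_W / (2 * pi * n)
Step 1 — P_W = 7461.5 kW * 1000 = 7461500.0 W
Step 2 — 2 * pi * n = 2 * pi * 1.17 = 7.351327
Step 3 — Q = 7461500.0 / 7.351327 ≈ 1015000 N·m (5 s.f.)

1015000 N·m


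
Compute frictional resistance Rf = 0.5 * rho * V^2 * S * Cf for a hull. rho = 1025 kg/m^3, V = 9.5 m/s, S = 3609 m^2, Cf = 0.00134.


Formula: Rf = 0.5 * rho * V^2 * S * Cf
Step 1 — V^2 = 9.5^2 = 90.25
Step 2 — 0.5 * rho * V^2 = 0.5 * 1025 * 90.25 = 46253.125
Step 3 — Rf = 46253.125 * 3609 * 0.00134 ≈ 223680 N (5 s.f.)

223680 N


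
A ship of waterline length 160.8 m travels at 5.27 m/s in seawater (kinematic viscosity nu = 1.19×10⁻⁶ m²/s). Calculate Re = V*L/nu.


Formula: Re = V * L / nu
Step 1 — V * L = 5.27 * 160.8 = 847.416 m^2/s
Step 2 — Re = 847.416 / 1.19e-6 = 7.12e+08

7.12e+08


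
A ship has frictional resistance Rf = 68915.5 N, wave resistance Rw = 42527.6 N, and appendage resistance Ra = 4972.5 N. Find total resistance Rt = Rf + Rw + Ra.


Formula: Rt = Rf + Rw + Ra
Substituting: Rt = 68915.5 + 42527.6 + 4972.5
Result: Rt = 116415.6 N

116415.6 N


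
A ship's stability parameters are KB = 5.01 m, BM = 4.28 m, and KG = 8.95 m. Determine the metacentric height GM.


Formula: GM = KB + BM - KG
Step 1 — KM = KB + BM = 5.01 + 4.28 = 9.29 m
Step 2 — GM = KM - KG = 9.29 - 8.95 = 0.34 m

0.34 m


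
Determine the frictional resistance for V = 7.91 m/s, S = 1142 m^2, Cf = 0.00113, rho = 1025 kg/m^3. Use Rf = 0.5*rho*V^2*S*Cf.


Formula: Rf = 0.5 * rho * V^2 * S * Cf
Step 1 — V^2 = 7.91^2 = 62.5681
Step 2 — 0.5 * rho * V^2 = 0.5 * 1025 * 62.5681 = 32066.15125
Step 3 — Rf = 32066.15125 * 1142 * 0.00113 ≈ 41380 N (5 s.f.)

41380 N


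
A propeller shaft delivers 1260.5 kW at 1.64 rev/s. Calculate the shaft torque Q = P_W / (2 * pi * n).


Formula: Q = P_W / (2 * pi * n)
Step 1 — P_W = 1260.5 kW * 1000 = 1260500.0 W
Step 2 — 2 * pi * n = 2 * pi * 1.64 = 10.304424
Step 3 — Q = 1260500.0 / 10.304424 ≈ 122330 N·m (5 s.f.)

122330 N·m


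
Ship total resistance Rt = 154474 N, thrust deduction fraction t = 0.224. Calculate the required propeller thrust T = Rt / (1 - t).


Formula: T = Rt / (1 - t)
Step 1 — (1 - t) = 1 - 0.224 = 0.776
Step 2 — T = 154474 / 0.776 ≈ 199060 N (5 s.f.)

199060 N


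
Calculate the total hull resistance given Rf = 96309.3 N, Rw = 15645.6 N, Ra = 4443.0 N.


Formula: Rt = Rf + Rw + Ra
Substituting: Rt = 96309.3 + 15645.6 + 4443.0
Result: Rt = 116397.9 N

116397.9 N


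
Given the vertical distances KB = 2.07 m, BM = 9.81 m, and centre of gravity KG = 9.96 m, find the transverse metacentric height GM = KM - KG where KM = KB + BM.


Formula: GM = KB + BM - KG
Step 1 — KM = KB + BM = 2.07 + 9.81 = 11.88 m
Step 2 — GM = KM - KG = 11.88 - 9.96 = 1.92 m

1.92 m


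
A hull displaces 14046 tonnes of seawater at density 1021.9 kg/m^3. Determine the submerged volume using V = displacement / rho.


Formula: V = mass / rho
Step 1 — convert tonnes to kg: 14046 t * 1000 = 14046000 kg
Step 2 — V = 14046000 / 1021.9 ≈ 13745 m^3 (5 s.f.)

13745 m^3


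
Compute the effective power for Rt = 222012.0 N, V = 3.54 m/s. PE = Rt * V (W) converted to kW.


Formula: PE = Rt * V / 1000 (kW)
Step 1 — PE (W) = 222012.0 * 3.54 = 785922.48 W
Step 2 — PE (kW) = 785922.48 / 1000 ≈ 785.92 kW (5 s.f.)

785.92 kW


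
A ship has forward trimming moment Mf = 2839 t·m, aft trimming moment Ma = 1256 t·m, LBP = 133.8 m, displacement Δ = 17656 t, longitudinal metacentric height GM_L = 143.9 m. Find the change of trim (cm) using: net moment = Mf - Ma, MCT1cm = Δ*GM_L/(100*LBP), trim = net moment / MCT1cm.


Formula: net trimming moment = Mf - Ma; MCT1cm = Δ*GM_L/(100*LBP); trim = net moment / MCT1cm
Step 1 — net trimming moment = 2839 - 1256 = 1583 t·m
Step 2 — MCT1cm = 17656 * 143.9 / (100 * 133.8) = 189.8878 t·m/cm
Step 3 — trim = 1583 / 189.8878 ≈ 8.3365 cm (5 s.f.)

8.3365 cm


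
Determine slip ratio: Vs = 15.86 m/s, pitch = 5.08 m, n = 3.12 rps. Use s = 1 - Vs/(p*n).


Formula: s = 1 - Vs / (p * n)
Step 1 — p * n = 5.08 * 3.12 = 15.8496
Step 2 — Vs / (p*n) = 15.86 / 15.8496 = 1.000656 (6 d.p.)
Step 3 — s = 1 - 1.000656 = -0.000656

-0.000656


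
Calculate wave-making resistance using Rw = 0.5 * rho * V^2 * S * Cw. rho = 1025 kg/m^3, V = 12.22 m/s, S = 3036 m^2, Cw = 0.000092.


Formula: Rw = 0.5 * rho * V^2 * S * Cw
Step 1 — V^2 = 12.22^2 = 149.3284
Step 2 — 0.5 * rho * V^2 = 0.5 * 1025 * 149.3284 = 76530.805
Step 3 — Rw = 76530.805 * 3036 * 0.000092 ≈ 21376 N (5 s.f.)

21376 N


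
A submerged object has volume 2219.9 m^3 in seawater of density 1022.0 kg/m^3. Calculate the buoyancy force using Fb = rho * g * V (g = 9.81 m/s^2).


Formula: Fb = rho * g * V
Substituting: Fb = 1022.0 * 9.81 * 2219.9
Intermediate: 1022.0 * 9.81 = 10025.82
Result: Fb = 10025.82 * 2219.9 ≈ 22256000 N (5 s.f.)

22256000 N


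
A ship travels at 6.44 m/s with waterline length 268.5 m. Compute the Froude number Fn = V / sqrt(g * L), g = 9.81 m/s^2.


Formula: Fn = V / sqrt(g * L)
Step 1 — g * L = 9.81 * 268.5 = 2633.985
Step 2 — sqrt(g * L) = sqrt(2633.985) = 51.322364
Step 3 — Fn = 6.44 / 51.322364 ≈ 0.12548 (5 s.f.)

0.12548


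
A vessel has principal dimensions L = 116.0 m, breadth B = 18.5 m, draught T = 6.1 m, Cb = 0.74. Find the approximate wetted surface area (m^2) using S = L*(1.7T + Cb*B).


Formula: S = 1.7*L*T + V/T with V = Cb*L*B*T, i.e. S = L * (1.7*T + Cb*B)
Step 1 — 1.7*T = 1.7 * 6.1 = 10.37 m
Step 2 — Cb*B = 0.74 * 18.5 = 13.69 m
Step 3 — 1.7*T + Cb*B = 10.37 + 13.69 = 24.06 m
Step 4 — S = 116.0 * 24.06 ≈ 2791.0 m^2 (5 s.f.)

2791.0 m^2
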